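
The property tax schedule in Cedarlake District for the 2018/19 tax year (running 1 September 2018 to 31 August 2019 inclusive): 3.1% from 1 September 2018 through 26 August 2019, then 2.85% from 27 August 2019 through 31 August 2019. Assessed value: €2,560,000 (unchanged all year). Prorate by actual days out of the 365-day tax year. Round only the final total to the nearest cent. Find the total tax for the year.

1 September 2018 – 26 August 2019: 360 days at 3.1% → €2,560,000 × 3.1% × 360/365 = €78,272.8767
27 August – 31 August 2019: 5 days at 2.85% → €2,560,000 × 2.85% × 5/365 = €999.4521
Total = €79,272.3288

€79,272.33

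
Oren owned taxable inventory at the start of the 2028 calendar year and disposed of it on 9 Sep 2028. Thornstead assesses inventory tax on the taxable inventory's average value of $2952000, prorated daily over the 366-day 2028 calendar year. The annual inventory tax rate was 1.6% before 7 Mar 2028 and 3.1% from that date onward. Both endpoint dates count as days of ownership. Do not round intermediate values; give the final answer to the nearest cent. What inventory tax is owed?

1 Jan – 6 Mar 2028: 66 days at 1.6% → $2952000 × 1.6% × 66/366 = $8517.2459
7 Mar – 9 Sep 2028: 187 days at 3.1% → $2952000 × 3.1% × 187/366 = $46756.1311
Total = $55273.3770

$55273.38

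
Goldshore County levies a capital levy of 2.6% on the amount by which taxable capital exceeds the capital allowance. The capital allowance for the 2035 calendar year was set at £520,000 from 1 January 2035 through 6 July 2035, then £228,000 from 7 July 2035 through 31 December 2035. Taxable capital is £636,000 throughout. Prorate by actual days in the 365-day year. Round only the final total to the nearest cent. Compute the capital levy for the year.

£6,718.40

1 January – 6 July 2035: 187 days, exemption £520,000 → (£636,000 − £520,000) × 2.6% × 187/365 = £1,545.1836
7 July – 31 December 2035: 178 days, exemption £228,000 → (£636,000 − £228,000) × 2.6% × 178/365 = £5,173.2164
Total = £6,718.4000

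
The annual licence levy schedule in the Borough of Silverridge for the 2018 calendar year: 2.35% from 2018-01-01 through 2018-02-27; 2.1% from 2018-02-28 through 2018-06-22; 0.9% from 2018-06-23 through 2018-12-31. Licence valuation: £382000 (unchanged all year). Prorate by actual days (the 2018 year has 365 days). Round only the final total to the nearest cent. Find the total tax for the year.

£5762.44

2018-01-01 to 2018-02-27: 58 days at 2.35% → £382000 × 2.35% × 58/365 = £1426.4822
2018-02-28 to 2018-06-22: 115 days at 2.1% → £382000 × 2.1% × 115/365 = £2527.4795
2018-06-23 to 2018-12-31: 192 days at 0.9% → £382000 × 0.9% × 192/365 = £1808.4822
Total = £5762.4438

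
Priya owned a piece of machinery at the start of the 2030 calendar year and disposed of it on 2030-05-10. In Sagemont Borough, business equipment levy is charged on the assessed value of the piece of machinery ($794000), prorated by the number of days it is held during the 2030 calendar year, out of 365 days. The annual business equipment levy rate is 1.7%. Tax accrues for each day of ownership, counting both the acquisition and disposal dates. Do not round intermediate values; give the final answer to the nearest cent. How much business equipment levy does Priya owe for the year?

Days held (2030-01-01 to 2030-05-10): 130 out of 365
Tax = $794000 × 1.7% × 130/365 = $4807.5068

$4807.51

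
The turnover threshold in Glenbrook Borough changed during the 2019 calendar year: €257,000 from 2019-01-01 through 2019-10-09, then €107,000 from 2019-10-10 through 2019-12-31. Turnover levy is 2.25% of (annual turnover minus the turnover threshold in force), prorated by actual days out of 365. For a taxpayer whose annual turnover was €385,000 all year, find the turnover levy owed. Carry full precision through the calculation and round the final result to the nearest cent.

2019-01-01 to 2019-10-09: 282 days, exemption €257,000 → (€385,000 − €257,000) × 2.25% × 282/365 = €2,225.0959
2019-10-10 to 2019-12-31: 83 days, exemption €107,000 → (€385,000 − €107,000) × 2.25% × 83/365 = €1,422.3699
Total = €3,647.4658

€3,647.47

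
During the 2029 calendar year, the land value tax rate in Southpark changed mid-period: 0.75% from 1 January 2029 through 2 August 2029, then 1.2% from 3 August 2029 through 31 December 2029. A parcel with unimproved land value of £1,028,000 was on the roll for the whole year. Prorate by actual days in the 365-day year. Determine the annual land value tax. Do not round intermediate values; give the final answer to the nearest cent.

1 January – 2 August 2029: 214 days at 0.75% → £1,028,000 × 0.75% × 214/365 = £4,520.3836
3 August – 31 December 2029: 151 days at 1.2% → £1,028,000 × 1.2% × 151/365 = £5,103.3863
Total = £9,623.7699

£9,623.77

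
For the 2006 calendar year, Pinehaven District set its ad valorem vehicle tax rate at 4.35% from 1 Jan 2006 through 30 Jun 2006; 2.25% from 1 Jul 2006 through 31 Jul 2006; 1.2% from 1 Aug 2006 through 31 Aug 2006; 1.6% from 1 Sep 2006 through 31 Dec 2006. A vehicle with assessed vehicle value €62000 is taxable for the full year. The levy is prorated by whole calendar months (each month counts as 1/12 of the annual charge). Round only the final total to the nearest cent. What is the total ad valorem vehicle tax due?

€1857.42

1 Jan – 30 Jun 2006: 6 months at 4.35% → €62000 × 4.35% × 6/12 = €1348.5000
1 Jul – 31 Jul 2006: 1 month at 2.25% → €62000 × 2.25% × 1/12 = €116.2500
1 Aug – 31 Aug 2006: 1 month at 1.2% → €62000 × 1.2% × 1/12 = €62.0000
1 Sep – 31 Dec 2006: 4 months at 1.6% → €62000 × 1.6% × 4/12 = €330.6667
Total = €1857.4167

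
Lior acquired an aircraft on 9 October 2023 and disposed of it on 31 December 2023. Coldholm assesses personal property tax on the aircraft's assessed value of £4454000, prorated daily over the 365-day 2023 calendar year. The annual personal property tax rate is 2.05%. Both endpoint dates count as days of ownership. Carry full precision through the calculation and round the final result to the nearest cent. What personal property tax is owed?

Days held (9 October – 31 December 2023): 84 out of 365
Tax = £4454000 × 2.05% × 84/365 = £21013.1178

£21013.12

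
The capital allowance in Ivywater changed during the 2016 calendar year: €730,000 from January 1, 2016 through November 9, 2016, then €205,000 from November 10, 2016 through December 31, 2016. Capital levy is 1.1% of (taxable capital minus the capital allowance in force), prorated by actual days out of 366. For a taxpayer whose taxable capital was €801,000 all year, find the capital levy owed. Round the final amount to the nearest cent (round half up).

January 1 – November 9, 2016: 314 days, exemption €730,000 → (€801,000 − €730,000) × 1.1% × 314/366 = €670.0383
November 10 – December 31, 2016: 52 days, exemption €205,000 → (€801,000 − €205,000) × 1.1% × 52/366 = €931.4536
Total = €1,601.4918

€1,601.49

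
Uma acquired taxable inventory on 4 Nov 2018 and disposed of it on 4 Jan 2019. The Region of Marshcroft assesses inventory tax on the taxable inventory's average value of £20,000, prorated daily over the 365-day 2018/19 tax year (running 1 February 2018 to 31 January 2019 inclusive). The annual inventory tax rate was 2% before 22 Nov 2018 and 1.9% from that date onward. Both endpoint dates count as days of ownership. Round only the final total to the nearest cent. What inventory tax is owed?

£65.53

4 Nov – 21 Nov 2018: 18 days at 2% → £20,000 × 2% × 18/365 = £19.7260
22 Nov 2018 – 4 Jan 2019: 44 days at 1.9% → £20,000 × 1.9% × 44/365 = £45.8082
Total = £65.5342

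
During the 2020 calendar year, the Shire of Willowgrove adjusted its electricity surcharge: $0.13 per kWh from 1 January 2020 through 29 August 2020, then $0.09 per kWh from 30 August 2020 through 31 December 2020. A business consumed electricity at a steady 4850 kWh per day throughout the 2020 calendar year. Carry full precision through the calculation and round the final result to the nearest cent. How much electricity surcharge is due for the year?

$206707.00

1 January – 29 August 2020: 242 days × 4850 kWh/day = 1,173,700 kWh at $0.13/kWh → $152581.00
30 August – 31 December 2020: 124 days × 4850 kWh/day = 601,400 kWh at $0.09/kWh → $54126.00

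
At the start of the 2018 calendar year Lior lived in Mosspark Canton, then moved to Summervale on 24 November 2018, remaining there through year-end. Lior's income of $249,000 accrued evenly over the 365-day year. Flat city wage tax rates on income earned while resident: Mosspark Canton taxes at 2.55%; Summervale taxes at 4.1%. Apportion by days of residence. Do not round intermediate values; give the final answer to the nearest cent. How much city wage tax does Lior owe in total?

Mosspark Canton, 1 January – 23 November 2018: 327 days → $249,000 × 2.55% × 327/365 = $5,688.4562
Summervale, 24 November – 31 December 2018: 38 days → $249,000 × 4.1% × 38/365 = $1,062.8548
Total = $6,751.3110

$6,751.31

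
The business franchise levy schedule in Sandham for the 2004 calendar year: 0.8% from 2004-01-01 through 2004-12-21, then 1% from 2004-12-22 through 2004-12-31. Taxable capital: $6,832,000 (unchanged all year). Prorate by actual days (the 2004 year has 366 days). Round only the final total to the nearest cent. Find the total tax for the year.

$55,029.33

2004-01-01 to 2004-12-21: 356 days at 0.8% → $6,832,000 × 0.8% × 356/366 = $53,162.6667
2004-12-22 to 2004-12-31: 10 days at 1% → $6,832,000 × 1% × 10/366 = $1,866.6667
Total = $55,029.3333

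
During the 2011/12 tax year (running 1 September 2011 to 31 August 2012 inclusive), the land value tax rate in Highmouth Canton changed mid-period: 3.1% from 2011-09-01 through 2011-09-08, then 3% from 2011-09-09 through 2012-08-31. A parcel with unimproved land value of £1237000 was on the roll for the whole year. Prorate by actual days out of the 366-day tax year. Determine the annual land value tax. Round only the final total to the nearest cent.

2011-09-01 to 2011-09-08: 8 days at 3.1% → £1237000 × 3.1% × 8/366 = £838.1858
2011-09-09 to 2012-08-31: 358 days at 3% → £1237000 × 3% × 358/366 = £36298.8525
Total = £37137.0383

£37137.04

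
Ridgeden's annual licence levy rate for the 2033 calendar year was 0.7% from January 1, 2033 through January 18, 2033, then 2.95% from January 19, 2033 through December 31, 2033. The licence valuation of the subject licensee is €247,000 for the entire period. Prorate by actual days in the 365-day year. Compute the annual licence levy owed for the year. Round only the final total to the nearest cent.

€7,012.43

January 1 – January 18, 2033: 18 days at 0.7% → €247,000 × 0.7% × 18/365 = €85.2658
January 19 – December 31, 2033: 347 days at 2.95% → €247,000 × 2.95% × 347/365 = €6,927.1658
Total = €7,012.4315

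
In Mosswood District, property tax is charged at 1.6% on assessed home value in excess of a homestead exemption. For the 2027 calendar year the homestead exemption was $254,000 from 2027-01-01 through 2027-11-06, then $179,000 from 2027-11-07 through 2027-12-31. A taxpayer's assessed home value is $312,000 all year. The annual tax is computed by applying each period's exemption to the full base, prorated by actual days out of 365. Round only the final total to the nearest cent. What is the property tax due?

$1,108.82

2027-01-01 to 2027-11-06: 310 days, exemption $254,000 → ($312,000 − $254,000) × 1.6% × 310/365 = $788.1644
2027-11-07 to 2027-12-31: 55 days, exemption $179,000 → ($312,000 − $179,000) × 1.6% × 55/365 = $320.6575
Total = $1,108.8219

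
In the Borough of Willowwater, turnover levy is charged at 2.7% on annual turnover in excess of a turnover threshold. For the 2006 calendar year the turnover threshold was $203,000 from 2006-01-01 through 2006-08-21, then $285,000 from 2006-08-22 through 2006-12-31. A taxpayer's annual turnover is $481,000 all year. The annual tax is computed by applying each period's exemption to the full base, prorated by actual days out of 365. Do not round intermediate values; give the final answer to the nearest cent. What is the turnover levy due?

2006-01-01 to 2006-08-21: 233 days, exemption $203,000 → ($481,000 − $203,000) × 2.7% × 233/365 = $4,791.5014
2006-08-22 to 2006-12-31: 132 days, exemption $285,000 → ($481,000 − $285,000) × 2.7% × 132/365 = $1,913.8192
Total = $6,705.3205

$6,705.32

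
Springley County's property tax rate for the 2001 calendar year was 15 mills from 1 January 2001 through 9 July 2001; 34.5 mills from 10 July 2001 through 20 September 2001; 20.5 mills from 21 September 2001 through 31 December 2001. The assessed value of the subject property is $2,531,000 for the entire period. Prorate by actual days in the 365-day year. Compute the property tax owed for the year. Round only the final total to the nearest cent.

1 January – 9 July 2001: 190 days at 15 mills → $2,531,000 × 1.5% × 190/365 = $19,762.6027
10 July – 20 September 2001: 73 days at 34.5 mills → $2,531,000 × 3.45% × 73/365 = $17,463.9000
21 September – 31 December 2001: 102 days at 20.5 mills → $2,531,000 × 2.05% × 102/365 = $14,499.5096
Total = $51,726.0123

$51,726.01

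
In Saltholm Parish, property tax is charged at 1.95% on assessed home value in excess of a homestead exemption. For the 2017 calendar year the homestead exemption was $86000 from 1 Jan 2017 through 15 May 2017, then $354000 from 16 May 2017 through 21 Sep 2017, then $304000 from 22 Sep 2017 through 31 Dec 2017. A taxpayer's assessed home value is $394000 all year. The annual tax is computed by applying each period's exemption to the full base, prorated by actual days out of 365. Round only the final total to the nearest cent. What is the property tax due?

1 Jan – 15 May 2017: 135 days, exemption $86000 → ($394000 − $86000) × 1.95% × 135/365 = $2221.3973
16 May – 21 Sep 2017: 129 days, exemption $354000 → ($394000 − $354000) × 1.95% × 129/365 = $275.6712
22 Sep – 31 Dec 2017: 101 days, exemption $304000 → ($394000 − $304000) × 1.95% × 101/365 = $485.6301
Total = $2982.6986

$2982.70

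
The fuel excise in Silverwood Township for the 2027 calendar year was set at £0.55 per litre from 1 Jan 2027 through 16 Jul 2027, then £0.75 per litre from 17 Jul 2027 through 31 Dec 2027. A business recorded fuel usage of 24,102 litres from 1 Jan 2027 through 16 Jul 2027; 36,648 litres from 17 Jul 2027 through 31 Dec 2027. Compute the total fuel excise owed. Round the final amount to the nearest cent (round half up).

£40,742.10

1 Jan – 16 Jul 2027: 24,102 litres at £0.55/litre → £13,256.10
17 Jul – 31 Dec 2027: 36,648 litres at £0.75/litre → £27,486.00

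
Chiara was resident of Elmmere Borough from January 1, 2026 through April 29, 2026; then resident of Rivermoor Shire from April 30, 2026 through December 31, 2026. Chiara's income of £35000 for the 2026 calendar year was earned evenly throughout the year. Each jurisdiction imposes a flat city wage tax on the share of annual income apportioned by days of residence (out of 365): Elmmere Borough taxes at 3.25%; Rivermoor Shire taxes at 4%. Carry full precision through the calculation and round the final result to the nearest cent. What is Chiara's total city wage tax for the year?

Elmmere Borough, January 1 – April 29, 2026: 119 days → £35000 × 3.25% × 119/365 = £370.8562
Rivermoor Shire, April 30 – December 31, 2026: 246 days → £35000 × 4% × 246/365 = £943.5616
Total = £1314.4178

£1314.42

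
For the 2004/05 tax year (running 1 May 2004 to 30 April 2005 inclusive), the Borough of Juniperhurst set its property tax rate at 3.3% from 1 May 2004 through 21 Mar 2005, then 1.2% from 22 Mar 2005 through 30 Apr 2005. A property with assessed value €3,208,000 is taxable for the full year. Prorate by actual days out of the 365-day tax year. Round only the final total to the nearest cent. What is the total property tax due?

€98,481.21

1 May 2004 – 21 Mar 2005: 325 days at 3.3% → €3,208,000 × 3.3% × 325/365 = €94,262.4658
22 Mar – 30 Apr 2005: 40 days at 1.2% → €3,208,000 × 1.2% × 40/365 = €4,218.7397
Total = €98,481.2055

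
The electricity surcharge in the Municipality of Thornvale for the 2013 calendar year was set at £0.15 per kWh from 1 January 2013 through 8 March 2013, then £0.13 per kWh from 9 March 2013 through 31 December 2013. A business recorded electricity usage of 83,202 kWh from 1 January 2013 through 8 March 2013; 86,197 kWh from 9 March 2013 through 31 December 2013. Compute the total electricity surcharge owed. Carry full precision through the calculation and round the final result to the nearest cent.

1 January – 8 March 2013: 83,202 kWh at £0.15/kWh → £12480.30
9 March – 31 December 2013: 86,197 kWh at £0.13/kWh → £11205.61

£23685.91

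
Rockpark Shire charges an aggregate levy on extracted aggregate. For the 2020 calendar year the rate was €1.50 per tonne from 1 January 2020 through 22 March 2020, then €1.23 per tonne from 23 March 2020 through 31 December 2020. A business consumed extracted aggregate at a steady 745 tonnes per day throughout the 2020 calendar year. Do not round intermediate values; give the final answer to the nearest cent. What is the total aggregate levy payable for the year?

1 January – 22 March 2020: 82 days × 745 tonnes/day = 61,090 tonnes at €1.50/tonne → €91635.00
23 March – 31 December 2020: 284 days × 745 tonnes/day = 211,580 tonnes at €1.23/tonne → €260243.40

€351878.40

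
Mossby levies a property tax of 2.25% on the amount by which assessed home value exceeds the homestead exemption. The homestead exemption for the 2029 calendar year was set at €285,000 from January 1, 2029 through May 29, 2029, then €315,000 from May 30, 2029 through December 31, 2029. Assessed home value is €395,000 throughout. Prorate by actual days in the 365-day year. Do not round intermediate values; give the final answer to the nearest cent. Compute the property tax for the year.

€2,075.55

January 1 – May 29, 2029: 149 days, exemption €285,000 → (€395,000 − €285,000) × 2.25% × 149/365 = €1,010.3425
May 30 – December 31, 2029: 216 days, exemption €315,000 → (€395,000 − €315,000) × 2.25% × 216/365 = €1,065.2055
Total = €2,075.5479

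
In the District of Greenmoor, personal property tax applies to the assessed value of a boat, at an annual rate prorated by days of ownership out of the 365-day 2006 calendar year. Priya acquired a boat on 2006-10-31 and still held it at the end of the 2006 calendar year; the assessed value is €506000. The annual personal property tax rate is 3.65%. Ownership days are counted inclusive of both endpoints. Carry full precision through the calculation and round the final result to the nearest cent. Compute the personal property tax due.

Days held (2006-10-31 to 2006-12-31): 62 out of 365
Tax = €506000 × 3.65% × 62/365 = €3137.2000

€3137.20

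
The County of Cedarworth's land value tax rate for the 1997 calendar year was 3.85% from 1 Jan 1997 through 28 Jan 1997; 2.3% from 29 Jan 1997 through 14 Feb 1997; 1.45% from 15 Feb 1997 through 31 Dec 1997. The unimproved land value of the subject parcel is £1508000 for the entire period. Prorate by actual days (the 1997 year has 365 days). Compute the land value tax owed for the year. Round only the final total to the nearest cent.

£25239.38

1 Jan – 28 Jan 1997: 28 days at 3.85% → £1508000 × 3.85% × 28/365 = £4453.7644
29 Jan – 14 Feb 1997: 17 days at 2.3% → £1508000 × 2.3% × 17/365 = £1615.4192
15 Feb – 31 Dec 1997: 320 days at 1.45% → £1508000 × 1.45% × 320/365 = £19170.1918
Total = £25239.3753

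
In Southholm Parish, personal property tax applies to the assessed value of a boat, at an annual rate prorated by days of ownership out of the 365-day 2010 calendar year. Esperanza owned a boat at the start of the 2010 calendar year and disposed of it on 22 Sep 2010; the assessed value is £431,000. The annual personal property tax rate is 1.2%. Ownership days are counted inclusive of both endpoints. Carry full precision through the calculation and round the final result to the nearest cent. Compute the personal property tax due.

Days held (1 Jan – 22 Sep 2010): 265 out of 365
Tax = £431,000 × 1.2% × 265/365 = £3,755.0137

£3,755.01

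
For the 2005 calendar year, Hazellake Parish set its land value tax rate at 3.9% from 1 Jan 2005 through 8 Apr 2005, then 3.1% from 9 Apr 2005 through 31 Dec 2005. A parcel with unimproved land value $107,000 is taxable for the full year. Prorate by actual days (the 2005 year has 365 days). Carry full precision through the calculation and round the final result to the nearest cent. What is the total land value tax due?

$3,546.83

1 Jan – 8 Apr 2005: 98 days at 3.9% → $107,000 × 3.9% × 98/365 = $1,120.4219
9 Apr – 31 Dec 2005: 267 days at 3.1% → $107,000 × 3.1% × 267/365 = $2,426.4082
Total = $3,546.8301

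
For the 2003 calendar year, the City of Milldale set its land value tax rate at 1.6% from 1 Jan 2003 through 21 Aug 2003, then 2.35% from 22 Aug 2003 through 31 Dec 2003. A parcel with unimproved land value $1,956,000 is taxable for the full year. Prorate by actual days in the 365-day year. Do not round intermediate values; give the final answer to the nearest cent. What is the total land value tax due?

$36,601.32

1 Jan – 21 Aug 2003: 233 days at 1.6% → $1,956,000 × 1.6% × 233/365 = $19,977.9945
22 Aug – 31 Dec 2003: 132 days at 2.35% → $1,956,000 × 2.35% × 132/365 = $16,623.3205
Total = $36,601.3151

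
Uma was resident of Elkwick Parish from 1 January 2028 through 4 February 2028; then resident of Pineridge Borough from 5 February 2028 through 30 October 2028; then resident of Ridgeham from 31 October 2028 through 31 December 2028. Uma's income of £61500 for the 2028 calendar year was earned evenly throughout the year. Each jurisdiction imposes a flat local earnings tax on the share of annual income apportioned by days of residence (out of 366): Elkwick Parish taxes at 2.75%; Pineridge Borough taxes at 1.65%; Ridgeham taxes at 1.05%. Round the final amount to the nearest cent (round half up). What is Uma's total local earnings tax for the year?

Elkwick Parish, 1 January – 4 February 2028: 35 days → £61500 × 2.75% × 35/366 = £161.7316
Pineridge Borough, 5 February – 30 October 2028: 269 days → £61500 × 1.65% × 269/366 = £745.8135
Ridgeham, 31 October – 31 December 2028: 62 days → £61500 × 1.05% × 62/366 = £109.3893
Total = £1016.9344

£1016.93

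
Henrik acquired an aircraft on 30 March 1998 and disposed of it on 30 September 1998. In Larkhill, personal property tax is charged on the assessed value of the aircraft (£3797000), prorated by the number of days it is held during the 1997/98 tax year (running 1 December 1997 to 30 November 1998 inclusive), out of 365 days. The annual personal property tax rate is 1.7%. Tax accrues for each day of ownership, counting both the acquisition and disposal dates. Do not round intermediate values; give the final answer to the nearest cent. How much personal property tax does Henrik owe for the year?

Days held (30 March – 30 September 1998): 185 out of 365
Tax = £3797000 × 1.7% × 185/365 = £32716.6164

£32716.62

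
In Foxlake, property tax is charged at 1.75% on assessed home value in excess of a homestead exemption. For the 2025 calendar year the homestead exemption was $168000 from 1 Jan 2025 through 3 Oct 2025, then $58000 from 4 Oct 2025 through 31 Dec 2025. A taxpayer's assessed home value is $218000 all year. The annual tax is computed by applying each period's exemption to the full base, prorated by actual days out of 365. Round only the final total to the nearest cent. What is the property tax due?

1 Jan – 3 Oct 2025: 276 days, exemption $168000 → ($218000 − $168000) × 1.75% × 276/365 = $661.6438
4 Oct – 31 Dec 2025: 89 days, exemption $58000 → ($218000 − $58000) × 1.75% × 89/365 = $682.7397
Total = $1344.3836

$1344.38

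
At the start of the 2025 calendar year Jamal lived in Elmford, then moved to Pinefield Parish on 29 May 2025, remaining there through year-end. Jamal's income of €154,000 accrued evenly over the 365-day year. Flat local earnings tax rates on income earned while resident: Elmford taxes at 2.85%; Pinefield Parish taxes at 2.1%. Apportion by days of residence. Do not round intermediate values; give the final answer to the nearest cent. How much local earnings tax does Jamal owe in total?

Elmford, 1 Jan – 28 May 2025: 148 days → €154,000 × 2.85% × 148/365 = €1,779.6493
Pinefield Parish, 29 May – 31 Dec 2025: 217 days → €154,000 × 2.1% × 217/365 = €1,922.6795
Total = €3,702.3288

€3,702.33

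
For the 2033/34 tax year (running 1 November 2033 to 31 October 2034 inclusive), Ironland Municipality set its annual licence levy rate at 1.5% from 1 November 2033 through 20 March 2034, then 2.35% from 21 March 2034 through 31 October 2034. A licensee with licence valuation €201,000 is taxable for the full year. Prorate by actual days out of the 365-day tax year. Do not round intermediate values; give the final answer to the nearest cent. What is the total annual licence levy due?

1 November 2033 – 20 March 2034: 140 days at 1.5% → €201,000 × 1.5% × 140/365 = €1,156.4384
21 March – 31 October 2034: 225 days at 2.35% → €201,000 × 2.35% × 225/365 = €2,911.7466
Total = €4,068.1849

€4,068.18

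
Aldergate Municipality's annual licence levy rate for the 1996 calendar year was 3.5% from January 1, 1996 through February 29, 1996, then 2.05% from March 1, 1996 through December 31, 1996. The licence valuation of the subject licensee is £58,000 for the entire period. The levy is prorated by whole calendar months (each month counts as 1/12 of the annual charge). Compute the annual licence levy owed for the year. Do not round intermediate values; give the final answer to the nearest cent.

£1,329.17

January 1 – February 29, 1996: 2 months at 3.5% → £58,000 × 3.5% × 2/12 = £338.3333
March 1 – December 31, 1996: 10 months at 2.05% → £58,000 × 2.05% × 10/12 = £990.8333
Total = £1,329.1667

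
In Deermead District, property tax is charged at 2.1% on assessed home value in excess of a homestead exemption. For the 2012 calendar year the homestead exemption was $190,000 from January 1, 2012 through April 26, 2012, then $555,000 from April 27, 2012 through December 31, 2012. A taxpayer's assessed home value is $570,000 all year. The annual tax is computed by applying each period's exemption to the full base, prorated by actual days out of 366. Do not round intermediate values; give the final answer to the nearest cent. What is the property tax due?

$2,765.29

January 1 – April 26, 2012: 117 days, exemption $190,000 → ($570,000 − $190,000) × 2.1% × 117/366 = $2,550.9836
April 27 – December 31, 2012: 249 days, exemption $555,000 → ($570,000 − $555,000) × 2.1% × 249/366 = $214.3033
Total = $2,765.2869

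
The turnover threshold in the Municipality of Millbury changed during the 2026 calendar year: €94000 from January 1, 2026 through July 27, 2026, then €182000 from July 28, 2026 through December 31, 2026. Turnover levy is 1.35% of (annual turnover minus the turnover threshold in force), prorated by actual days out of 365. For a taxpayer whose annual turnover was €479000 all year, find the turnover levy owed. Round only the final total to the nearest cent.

January 1 – July 27, 2026: 208 days, exemption €94000 → (€479000 − €94000) × 1.35% × 208/365 = €2961.8630
July 28 – December 31, 2026: 157 days, exemption €182000 → (€479000 − €182000) × 1.35% × 157/365 = €1724.6342
Total = €4686.4973

€4686.50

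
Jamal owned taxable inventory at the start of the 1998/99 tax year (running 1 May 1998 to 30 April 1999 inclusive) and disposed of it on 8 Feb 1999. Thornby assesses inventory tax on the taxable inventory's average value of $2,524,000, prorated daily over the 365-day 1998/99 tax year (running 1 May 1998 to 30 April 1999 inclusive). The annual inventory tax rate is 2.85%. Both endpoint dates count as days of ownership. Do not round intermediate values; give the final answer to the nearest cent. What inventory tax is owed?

$55,970.56

Days held (1 May 1998 – 8 Feb 1999): 284 out of 365
Tax = $2,524,000 × 2.85% × 284/365 = $55,970.5644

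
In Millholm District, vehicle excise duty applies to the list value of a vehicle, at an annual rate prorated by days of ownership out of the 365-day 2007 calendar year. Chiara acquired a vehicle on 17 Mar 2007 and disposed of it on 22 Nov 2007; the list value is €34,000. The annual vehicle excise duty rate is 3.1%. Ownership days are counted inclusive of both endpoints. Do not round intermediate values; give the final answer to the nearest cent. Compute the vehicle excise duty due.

€724.81

Days held (17 Mar – 22 Nov 2007): 251 out of 365
Tax = €34,000 × 3.1% × 251/365 = €724.8055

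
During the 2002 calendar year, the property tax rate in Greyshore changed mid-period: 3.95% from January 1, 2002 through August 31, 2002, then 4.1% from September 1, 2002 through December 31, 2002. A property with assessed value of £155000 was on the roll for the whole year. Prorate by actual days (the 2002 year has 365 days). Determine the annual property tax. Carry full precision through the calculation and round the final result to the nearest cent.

January 1 – August 31, 2002: 243 days at 3.95% → £155000 × 3.95% × 243/365 = £4076.0753
September 1 – December 31, 2002: 122 days at 4.1% → £155000 × 4.1% × 122/365 = £2124.1370
Total = £6200.2123

£6200.21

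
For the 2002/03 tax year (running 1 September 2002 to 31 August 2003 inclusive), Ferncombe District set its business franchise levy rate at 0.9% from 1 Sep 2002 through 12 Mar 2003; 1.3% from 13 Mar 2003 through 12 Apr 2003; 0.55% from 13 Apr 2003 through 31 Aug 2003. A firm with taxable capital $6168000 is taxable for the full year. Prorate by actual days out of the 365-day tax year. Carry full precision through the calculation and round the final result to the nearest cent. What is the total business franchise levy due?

1 Sep 2002 – 12 Mar 2003: 193 days at 0.9% → $6168000 × 0.9% × 193/365 = $29352.9205
13 Mar – 12 Apr 2003: 31 days at 1.3% → $6168000 × 1.3% × 31/365 = $6810.1479
13 Apr – 31 Aug 2003: 141 days at 0.55% → $6168000 × 0.55% × 141/365 = $13104.8877
Total = $49267.9562

$49267.96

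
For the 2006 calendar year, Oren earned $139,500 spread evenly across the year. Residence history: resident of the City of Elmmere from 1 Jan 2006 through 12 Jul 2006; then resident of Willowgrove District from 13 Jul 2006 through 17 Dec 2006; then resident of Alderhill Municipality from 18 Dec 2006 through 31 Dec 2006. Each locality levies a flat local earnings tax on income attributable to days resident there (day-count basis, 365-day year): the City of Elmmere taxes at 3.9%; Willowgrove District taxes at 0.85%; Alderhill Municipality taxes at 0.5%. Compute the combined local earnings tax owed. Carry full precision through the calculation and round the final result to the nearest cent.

$3,416.79

The City of Elmmere, 1 Jan – 12 Jul 2006: 193 days → $139,500 × 3.9% × 193/365 = $2,876.7575
Willowgrove District, 13 Jul – 17 Dec 2006: 158 days → $139,500 × 0.85% × 158/365 = $513.2836
Alderhill Municipality, 18 Dec – 31 Dec 2006: 14 days → $139,500 × 0.5% × 14/365 = $26.7534
Total = $3,416.7945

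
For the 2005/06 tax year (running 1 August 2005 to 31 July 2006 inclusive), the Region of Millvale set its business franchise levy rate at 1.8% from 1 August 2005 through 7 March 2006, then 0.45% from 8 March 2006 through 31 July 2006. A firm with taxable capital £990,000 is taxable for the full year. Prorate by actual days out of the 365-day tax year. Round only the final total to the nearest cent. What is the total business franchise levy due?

1 August 2005 – 7 March 2006: 219 days at 1.8% → £990,000 × 1.8% × 219/365 = £10,692.0000
8 March – 31 July 2006: 146 days at 0.45% → £990,000 × 0.45% × 146/365 = £1,782.0000
Total = £12,474.0000

£12,474.00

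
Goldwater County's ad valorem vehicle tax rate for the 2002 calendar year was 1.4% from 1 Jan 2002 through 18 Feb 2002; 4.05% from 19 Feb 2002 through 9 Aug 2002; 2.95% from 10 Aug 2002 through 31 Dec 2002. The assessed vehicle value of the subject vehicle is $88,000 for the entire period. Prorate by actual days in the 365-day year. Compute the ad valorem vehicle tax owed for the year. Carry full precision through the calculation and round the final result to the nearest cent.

1 Jan – 18 Feb 2002: 49 days at 1.4% → $88,000 × 1.4% × 49/365 = $165.3918
19 Feb – 9 Aug 2002: 172 days at 4.05% → $88,000 × 4.05% × 172/365 = $1,679.4740
10 Aug – 31 Dec 2002: 144 days at 2.95% → $88,000 × 2.95% × 144/365 = $1,024.1753
Total = $2,869.0411

$2,869.04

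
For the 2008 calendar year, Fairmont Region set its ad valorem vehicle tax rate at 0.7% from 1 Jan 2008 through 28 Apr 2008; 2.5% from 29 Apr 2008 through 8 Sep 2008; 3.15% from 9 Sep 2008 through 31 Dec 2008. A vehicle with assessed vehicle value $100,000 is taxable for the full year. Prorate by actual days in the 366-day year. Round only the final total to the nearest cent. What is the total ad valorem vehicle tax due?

1 Jan – 28 Apr 2008: 119 days at 0.7% → $100,000 × 0.7% × 119/366 = $227.5956
29 Apr – 8 Sep 2008: 133 days at 2.5% → $100,000 × 2.5% × 133/366 = $908.4699
9 Sep – 31 Dec 2008: 114 days at 3.15% → $100,000 × 3.15% × 114/366 = $981.1475
Total = $2,117.2131

$2,117.21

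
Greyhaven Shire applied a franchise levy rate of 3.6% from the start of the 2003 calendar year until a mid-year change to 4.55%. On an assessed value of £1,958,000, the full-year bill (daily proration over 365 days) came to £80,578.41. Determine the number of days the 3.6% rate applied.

Let d = days at the first rate; then 365 − d days at the second rate.
£1,958,000 × [3.6%·d + 4.55%·(365−d)] / 365 = £80,578.41
Solving gives d = 167, so the new rate took effect on 17 Jun 2003.

167 days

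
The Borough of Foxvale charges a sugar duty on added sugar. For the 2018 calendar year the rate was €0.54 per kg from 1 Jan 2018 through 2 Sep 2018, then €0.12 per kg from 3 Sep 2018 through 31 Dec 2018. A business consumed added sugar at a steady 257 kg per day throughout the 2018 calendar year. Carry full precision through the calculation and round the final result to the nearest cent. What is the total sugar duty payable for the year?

1 Jan – 2 Sep 2018: 245 days × 257 kg/day = 62,965 kg at €0.54/kg → €34001.10
3 Sep – 31 Dec 2018: 120 days × 257 kg/day = 30,840 kg at €0.12/kg → €3700.80

€37701.90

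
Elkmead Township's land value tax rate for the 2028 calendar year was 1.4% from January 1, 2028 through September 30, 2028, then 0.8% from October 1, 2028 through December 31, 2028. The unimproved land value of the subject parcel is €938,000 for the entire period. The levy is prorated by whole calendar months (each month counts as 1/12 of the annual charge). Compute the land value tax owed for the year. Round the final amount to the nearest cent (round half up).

January 1 – September 30, 2028: 9 months at 1.4% → €938,000 × 1.4% × 9/12 = €9,849.0000
October 1 – December 31, 2028: 3 months at 0.8% → €938,000 × 0.8% × 3/12 = €1,876.0000
Total = €11,725.0000

€11,725.00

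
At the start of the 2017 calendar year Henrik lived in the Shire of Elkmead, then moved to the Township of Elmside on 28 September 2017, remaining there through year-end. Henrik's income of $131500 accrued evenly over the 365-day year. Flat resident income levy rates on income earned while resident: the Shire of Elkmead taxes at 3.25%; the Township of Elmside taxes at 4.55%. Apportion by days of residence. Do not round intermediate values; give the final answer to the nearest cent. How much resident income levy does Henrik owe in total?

The Shire of Elkmead, 1 January – 27 September 2017: 270 days → $131500 × 3.25% × 270/365 = $3161.4041
The Township of Elmside, 28 September – 31 December 2017: 95 days → $131500 × 4.55% × 95/365 = $1557.2842
Total = $4718.6884

$4718.69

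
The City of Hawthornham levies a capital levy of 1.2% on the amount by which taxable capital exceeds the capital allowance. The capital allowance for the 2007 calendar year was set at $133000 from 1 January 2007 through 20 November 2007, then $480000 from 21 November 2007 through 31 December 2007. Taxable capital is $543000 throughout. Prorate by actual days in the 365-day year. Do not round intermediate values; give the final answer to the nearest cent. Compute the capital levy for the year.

1 January – 20 November 2007: 324 days, exemption $133000 → ($543000 − $133000) × 1.2% × 324/365 = $4367.3425
21 November – 31 December 2007: 41 days, exemption $480000 → ($543000 − $480000) × 1.2% × 41/365 = $84.9205
Total = $4452.2630

$4452.26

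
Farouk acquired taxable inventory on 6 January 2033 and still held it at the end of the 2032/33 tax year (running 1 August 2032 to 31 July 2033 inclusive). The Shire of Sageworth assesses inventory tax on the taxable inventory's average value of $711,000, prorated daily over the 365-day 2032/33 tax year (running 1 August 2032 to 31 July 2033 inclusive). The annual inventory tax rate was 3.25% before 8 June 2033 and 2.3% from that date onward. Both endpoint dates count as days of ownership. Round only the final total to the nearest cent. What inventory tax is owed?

$12,105.51

6 January – 7 June 2033: 153 days at 3.25% → $711,000 × 3.25% × 153/365 = $9,686.1575
8 June – 31 July 2033: 54 days at 2.3% → $711,000 × 2.3% × 54/365 = $2,419.3479
Total = $12,105.5055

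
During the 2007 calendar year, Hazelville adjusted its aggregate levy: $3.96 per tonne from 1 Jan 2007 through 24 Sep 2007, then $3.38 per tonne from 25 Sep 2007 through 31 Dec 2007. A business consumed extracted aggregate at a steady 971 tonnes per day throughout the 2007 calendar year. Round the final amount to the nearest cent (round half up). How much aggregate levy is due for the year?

1 Jan – 24 Sep 2007: 267 days × 971 tonnes/day = 259,257 tonnes at $3.96/tonne → $1,026,657.72
25 Sep – 31 Dec 2007: 98 days × 971 tonnes/day = 95,158 tonnes at $3.38/tonne → $321,634.04

$1,348,291.76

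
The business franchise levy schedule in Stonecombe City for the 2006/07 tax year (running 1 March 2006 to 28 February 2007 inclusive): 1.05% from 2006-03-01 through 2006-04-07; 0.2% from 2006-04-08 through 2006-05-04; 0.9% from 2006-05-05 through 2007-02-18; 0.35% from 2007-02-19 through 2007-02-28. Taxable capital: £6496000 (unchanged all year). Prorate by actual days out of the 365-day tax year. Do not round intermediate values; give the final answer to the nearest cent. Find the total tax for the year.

£55135.91

2006-03-01 to 2006-04-07: 38 days at 1.05% → £6496000 × 1.05% × 38/365 = £7101.1068
2006-04-08 to 2006-05-04: 27 days at 0.2% → £6496000 × 0.2% × 27/365 = £961.0521
2006-05-05 to 2007-02-18: 290 days at 0.9% → £6496000 × 0.9% × 290/365 = £46450.8493
2007-02-19 to 2007-02-28: 10 days at 0.35% → £6496000 × 0.35% × 10/365 = £622.9041
Total = £55135.9123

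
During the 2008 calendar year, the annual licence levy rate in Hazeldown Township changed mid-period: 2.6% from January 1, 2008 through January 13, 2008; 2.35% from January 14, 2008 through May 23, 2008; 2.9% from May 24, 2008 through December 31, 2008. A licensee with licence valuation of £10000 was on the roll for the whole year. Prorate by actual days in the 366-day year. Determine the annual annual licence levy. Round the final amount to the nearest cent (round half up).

£269.25

January 1 – January 13, 2008: 13 days at 2.6% → £10000 × 2.6% × 13/366 = £9.2350
January 14 – May 23, 2008: 131 days at 2.35% → £10000 × 2.35% × 131/366 = £84.1120
May 24 – December 31, 2008: 222 days at 2.9% → £10000 × 2.9% × 222/366 = £175.9016
Total = £269.2486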